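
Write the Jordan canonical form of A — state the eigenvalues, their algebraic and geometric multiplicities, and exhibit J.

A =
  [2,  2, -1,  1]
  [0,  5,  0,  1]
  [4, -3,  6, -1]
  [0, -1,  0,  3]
J_2(4) ⊕ J_2(4)

The characteristic polynomial is
  det(x·I − A) = x^4 - 16*x^3 + 96*x^2 - 256*x + 256 = (x - 4)^4

Eigenvalues and multiplicities (the geometric multiplicity of λ is n − rank(A − λI), which equals the number of Jordan blocks for λ):
  λ = 4: algebraic multiplicity = 4, geometric multiplicity = 2

Determining the block sizes for each eigenvalue:
  λ = 4: with am = 4 and gm = 2, the partition is not yet determined (e.g. several partitions of 4 into 2 parts exist). Let N = A − (4)·I. Computing rank(N^1) = 2, rank(N^2) = 0; the number of blocks of size ≥ j is rank(N^{j−1}) − rank(N^j), giving [2, 2]. So we have 2 block(s) of size 2 → block sizes [2, 2]

Assembling the blocks gives a Jordan form
J =
  [4, 1, 0, 0]
  [0, 4, 0, 0]
  [0, 0, 4, 1]
  [0, 0, 0, 4]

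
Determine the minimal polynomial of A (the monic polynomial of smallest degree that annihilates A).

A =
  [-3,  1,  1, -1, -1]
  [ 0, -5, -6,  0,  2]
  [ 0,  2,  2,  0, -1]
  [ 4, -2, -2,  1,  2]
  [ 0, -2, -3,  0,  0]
x^2 + 2*x + 1

The characteristic polynomial is χ_A(x) = (x + 1)^5, so the eigenvalues are known. The minimal polynomial is
  m_A(x) = Π_λ (x − λ)^{k_λ}
where k_λ is the size of the *largest* Jordan block for λ (equivalently, the smallest k with (A − λI)^k v = 0 for every generalised eigenvector v of λ).

  λ = -1: largest Jordan block has size 2, contributing (x + 1)^2

So m_A(x) = (x + 1)^2 = x^2 + 2*x + 1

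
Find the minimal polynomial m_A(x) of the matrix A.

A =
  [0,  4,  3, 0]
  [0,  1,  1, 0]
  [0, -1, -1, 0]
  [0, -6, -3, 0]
x^3

The characteristic polynomial is χ_A(x) = x^4, so the eigenvalues are known. The minimal polynomial is
  m_A(x) = Π_λ (x − λ)^{k_λ}
where k_λ is the size of the *largest* Jordan block for λ (equivalently, the smallest k with (A − λI)^k v = 0 for every generalised eigenvector v of λ).

  λ = 0: largest Jordan block has size 3, contributing (x − 0)^3

So m_A(x) = x^3 = x^3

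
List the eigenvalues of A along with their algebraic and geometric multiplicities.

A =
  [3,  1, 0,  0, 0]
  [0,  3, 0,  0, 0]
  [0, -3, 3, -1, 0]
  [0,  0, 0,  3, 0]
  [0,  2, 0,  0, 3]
λ = 3: alg = 5, geom = 3

Step 1 — factor the characteristic polynomial to read off the algebraic multiplicities:
  χ_A(x) = (x - 3)^5

Step 2 — compute geometric multiplicities via the rank-nullity identity g(λ) = n − rank(A − λI):
  rank(A − (3)·I) = 2, so dim ker(A − (3)·I) = n − 2 = 3

Summary:
  λ = 3: algebraic multiplicity = 5, geometric multiplicity = 3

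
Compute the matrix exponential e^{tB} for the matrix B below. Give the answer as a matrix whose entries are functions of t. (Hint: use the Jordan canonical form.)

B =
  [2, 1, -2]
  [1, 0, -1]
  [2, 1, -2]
e^{tB} =
  [t^2/2 + 2*t + 1, t, -t^2/2 - 2*t]
  [t, 1, -t]
  [t^2/2 + 2*t, t, -t^2/2 - 2*t + 1]

Strategy: write B = P · J · P⁻¹ where J is a Jordan canonical form, so e^{tB} = P · e^{tJ} · P⁻¹, and e^{tJ} can be computed block-by-block.

B has Jordan form
J =
  [0, 1, 0]
  [0, 0, 1]
  [0, 0, 0]
(up to reordering of blocks).

Per-block formulas:
  For a 3×3 Jordan block J_3(0): exp(t · J_3(0)) = e^(0t)·(I + t·N + (t^2/2)·N^2), where N is the 3×3 nilpotent shift.

After assembling e^{tJ} and conjugating by P, we get:

e^{tB} =
  [t^2/2 + 2*t + 1, t, -t^2/2 - 2*t]
  [t, 1, -t]
  [t^2/2 + 2*t, t, -t^2/2 - 2*t + 1]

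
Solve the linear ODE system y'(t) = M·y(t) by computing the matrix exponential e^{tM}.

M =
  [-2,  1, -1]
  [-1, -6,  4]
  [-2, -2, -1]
e^{tM} =
  [t^2*exp(-3*t) + t*exp(-3*t) + exp(-3*t), t*exp(-3*t), t^2*exp(-3*t)/2 - t*exp(-3*t)]
  [-3*t^2*exp(-3*t) - t*exp(-3*t), -3*t*exp(-3*t) + exp(-3*t), -3*t^2*exp(-3*t)/2 + 4*t*exp(-3*t)]
  [-2*t^2*exp(-3*t) - 2*t*exp(-3*t), -2*t*exp(-3*t), -t^2*exp(-3*t) + 2*t*exp(-3*t) + exp(-3*t)]

Strategy: write M = P · J · P⁻¹ where J is a Jordan canonical form, so e^{tM} = P · e^{tJ} · P⁻¹, and e^{tJ} can be computed block-by-block.

M has Jordan form
J =
  [-3,  1,  0]
  [ 0, -3,  1]
  [ 0,  0, -3]
(up to reordering of blocks).

Per-block formulas:
  For a 3×3 Jordan block J_3(-3): exp(t · J_3(-3)) = e^(-3t)·(I + t·N + (t^2/2)·N^2), where N is the 3×3 nilpotent shift.

After assembling e^{tJ} and conjugating by P, we get:

e^{tM} =
  [t^2*exp(-3*t) + t*exp(-3*t) + exp(-3*t), t*exp(-3*t), t^2*exp(-3*t)/2 - t*exp(-3*t)]
  [-3*t^2*exp(-3*t) - t*exp(-3*t), -3*t*exp(-3*t) + exp(-3*t), -3*t^2*exp(-3*t)/2 + 4*t*exp(-3*t)]
  [-2*t^2*exp(-3*t) - 2*t*exp(-3*t), -2*t*exp(-3*t), -t^2*exp(-3*t) + 2*t*exp(-3*t) + exp(-3*t)]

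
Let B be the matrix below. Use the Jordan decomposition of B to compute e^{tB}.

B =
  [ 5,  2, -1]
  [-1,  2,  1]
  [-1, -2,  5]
e^{tB} =
  [t*exp(4*t) + exp(4*t), 2*t*exp(4*t), -t*exp(4*t)]
  [-t*exp(4*t), -2*t*exp(4*t) + exp(4*t), t*exp(4*t)]
  [-t*exp(4*t), -2*t*exp(4*t), t*exp(4*t) + exp(4*t)]

Strategy: write B = P · J · P⁻¹ where J is a Jordan canonical form, so e^{tB} = P · e^{tJ} · P⁻¹, and e^{tJ} can be computed block-by-block.

B has Jordan form
J =
  [4, 1, 0]
  [0, 4, 0]
  [0, 0, 4]
(up to reordering of blocks).

Per-block formulas:
  For a 1×1 block at λ = 4: exp(t · [4]) = [e^(4t)].
  For a 2×2 Jordan block J_2(4): exp(t · J_2(4)) = e^(4t)·(I + t·N), where N is the 2×2 nilpotent shift.

After assembling e^{tJ} and conjugating by P, we get:

e^{tB} =
  [t*exp(4*t) + exp(4*t), 2*t*exp(4*t), -t*exp(4*t)]
  [-t*exp(4*t), -2*t*exp(4*t) + exp(4*t), t*exp(4*t)]
  [-t*exp(4*t), -2*t*exp(4*t), t*exp(4*t) + exp(4*t)]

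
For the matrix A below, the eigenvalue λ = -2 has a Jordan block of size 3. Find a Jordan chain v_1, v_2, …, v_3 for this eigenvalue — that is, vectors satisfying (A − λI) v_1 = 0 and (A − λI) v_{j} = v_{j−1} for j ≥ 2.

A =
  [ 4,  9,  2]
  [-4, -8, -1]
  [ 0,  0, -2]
A Jordan chain for λ = -2 of length 3:
v_1 = (3, -2, 0)ᵀ
v_2 = (2, -1, 0)ᵀ
v_3 = (0, 0, 1)ᵀ

Let N = A − (-2)·I. We want v_3 with N^3 v_3 = 0 but N^2 v_3 ≠ 0; then v_{j-1} := N · v_j for j = 3, …, 2.

Pick v_3 = (0, 0, 1)ᵀ.
Then v_2 = N · v_3 = (2, -1, 0)ᵀ.
Then v_1 = N · v_2 = (3, -2, 0)ᵀ.

Sanity check: (A − (-2)·I) v_1 = (0, 0, 0)ᵀ = 0. ✓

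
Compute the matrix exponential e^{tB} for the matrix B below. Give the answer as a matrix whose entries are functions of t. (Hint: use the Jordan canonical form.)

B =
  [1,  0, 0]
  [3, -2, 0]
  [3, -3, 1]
e^{tB} =
  [exp(t), 0, 0]
  [exp(t) - exp(-2*t), exp(-2*t), 0]
  [exp(t) - exp(-2*t), -exp(t) + exp(-2*t), exp(t)]

Strategy: write B = P · J · P⁻¹ where J is a Jordan canonical form, so e^{tB} = P · e^{tJ} · P⁻¹, and e^{tJ} can be computed block-by-block.

B has Jordan form
J =
  [-2, 0, 0]
  [ 0, 1, 0]
  [ 0, 0, 1]
(up to reordering of blocks).

Per-block formulas:
  For a 1×1 block at λ = -2: exp(t · [-2]) = [e^(-2t)].
  For a 1×1 block at λ = 1: exp(t · [1]) = [e^(1t)].

After assembling e^{tJ} and conjugating by P, we get:

e^{tB} =
  [exp(t), 0, 0]
  [exp(t) - exp(-2*t), exp(-2*t), 0]
  [exp(t) - exp(-2*t), -exp(t) + exp(-2*t), exp(t)]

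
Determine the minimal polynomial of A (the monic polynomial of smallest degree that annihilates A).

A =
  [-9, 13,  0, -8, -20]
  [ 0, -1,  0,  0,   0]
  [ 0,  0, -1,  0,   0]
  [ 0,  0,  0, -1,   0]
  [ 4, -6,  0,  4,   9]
x^3 + x^2 - x - 1

The characteristic polynomial is χ_A(x) = (x - 1)*(x + 1)^4, so the eigenvalues are known. The minimal polynomial is
  m_A(x) = Π_λ (x − λ)^{k_λ}
where k_λ is the size of the *largest* Jordan block for λ (equivalently, the smallest k with (A − λI)^k v = 0 for every generalised eigenvector v of λ).

  λ = -1: largest Jordan block has size 2, contributing (x + 1)^2
  λ = 1: largest Jordan block has size 1, contributing (x − 1)

So m_A(x) = (x - 1)*(x + 1)^2 = x^3 + x^2 - x - 1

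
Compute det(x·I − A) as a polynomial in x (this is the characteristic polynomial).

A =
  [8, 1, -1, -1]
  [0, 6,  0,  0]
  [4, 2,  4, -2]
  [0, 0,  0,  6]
x^4 - 24*x^3 + 216*x^2 - 864*x + 1296

Expanding det(x·I − A) (e.g. by cofactor expansion or by noting that A is similar to its Jordan form J, which has the same characteristic polynomial as A) gives
  χ_A(x) = x^4 - 24*x^3 + 216*x^2 - 864*x + 1296
which factors as (x - 6)^4. The eigenvalues (with algebraic multiplicities) are λ = 6 with multiplicity 4.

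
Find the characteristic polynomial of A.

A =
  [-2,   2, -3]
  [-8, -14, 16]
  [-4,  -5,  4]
x^3 + 12*x^2 + 48*x + 64

Expanding det(x·I − A) (e.g. by cofactor expansion or by noting that A is similar to its Jordan form J, which has the same characteristic polynomial as A) gives
  χ_A(x) = x^3 + 12*x^2 + 48*x + 64
which factors as (x + 4)^3. The eigenvalues (with algebraic multiplicities) are λ = -4 with multiplicity 3.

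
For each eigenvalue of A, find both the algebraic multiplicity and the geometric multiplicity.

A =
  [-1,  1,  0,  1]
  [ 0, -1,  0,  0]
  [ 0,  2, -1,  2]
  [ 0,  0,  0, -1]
λ = -1: alg = 4, geom = 3

Step 1 — factor the characteristic polynomial to read off the algebraic multiplicities:
  χ_A(x) = (x + 1)^4

Step 2 — compute geometric multiplicities via the rank-nullity identity g(λ) = n − rank(A − λI):
  rank(A − (-1)·I) = 1, so dim ker(A − (-1)·I) = n − 1 = 3

Summary:
  λ = -1: algebraic multiplicity = 4, geometric multiplicity = 3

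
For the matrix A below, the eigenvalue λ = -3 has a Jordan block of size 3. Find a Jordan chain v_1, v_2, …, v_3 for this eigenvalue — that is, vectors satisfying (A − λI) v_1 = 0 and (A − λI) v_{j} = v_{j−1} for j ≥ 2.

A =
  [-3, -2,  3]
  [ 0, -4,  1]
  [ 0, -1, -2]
A Jordan chain for λ = -3 of length 3:
v_1 = (-1, 0, 0)ᵀ
v_2 = (-2, -1, -1)ᵀ
v_3 = (0, 1, 0)ᵀ

Let N = A − (-3)·I. We want v_3 with N^3 v_3 = 0 but N^2 v_3 ≠ 0; then v_{j-1} := N · v_j for j = 3, …, 2.

Pick v_3 = (0, 1, 0)ᵀ.
Then v_2 = N · v_3 = (-2, -1, -1)ᵀ.
Then v_1 = N · v_2 = (-1, 0, 0)ᵀ.

Sanity check: (A − (-3)·I) v_1 = (0, 0, 0)ᵀ = 0. ✓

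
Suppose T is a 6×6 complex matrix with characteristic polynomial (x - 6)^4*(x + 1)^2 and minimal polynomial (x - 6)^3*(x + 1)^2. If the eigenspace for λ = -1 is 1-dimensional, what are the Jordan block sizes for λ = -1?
Block sizes for λ = -1: [2]

Step 1 — from the characteristic polynomial, algebraic multiplicity of λ = -1 is 2. From dim ker(T − (-1)·I) = 1, there are exactly 1 Jordan blocks for λ = -1.
Step 2 — from the minimal polynomial, the factor (x + 1)^2 tells us the largest block for λ = -1 has size 2.
Step 3 — with total size 2, 1 blocks, and largest block 2, the block sizes (in nonincreasing order) are [2].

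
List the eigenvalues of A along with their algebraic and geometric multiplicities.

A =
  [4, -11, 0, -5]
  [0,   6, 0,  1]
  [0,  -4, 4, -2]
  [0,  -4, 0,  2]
λ = 4: alg = 4, geom = 2

Step 1 — factor the characteristic polynomial to read off the algebraic multiplicities:
  χ_A(x) = (x - 4)^4

Step 2 — compute geometric multiplicities via the rank-nullity identity g(λ) = n − rank(A − λI):
  rank(A − (4)·I) = 2, so dim ker(A − (4)·I) = n − 2 = 2

Summary:
  λ = 4: algebraic multiplicity = 4, geometric multiplicity = 2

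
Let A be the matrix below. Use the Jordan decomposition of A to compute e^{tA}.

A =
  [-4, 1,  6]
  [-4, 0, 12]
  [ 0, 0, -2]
e^{tA} =
  [-2*t*exp(-2*t) + exp(-2*t), t*exp(-2*t), 6*t*exp(-2*t)]
  [-4*t*exp(-2*t), 2*t*exp(-2*t) + exp(-2*t), 12*t*exp(-2*t)]
  [0, 0, exp(-2*t)]

Strategy: write A = P · J · P⁻¹ where J is a Jordan canonical form, so e^{tA} = P · e^{tJ} · P⁻¹, and e^{tJ} can be computed block-by-block.

A has Jordan form
J =
  [-2,  1,  0]
  [ 0, -2,  0]
  [ 0,  0, -2]
(up to reordering of blocks).

Per-block formulas:
  For a 1×1 block at λ = -2: exp(t · [-2]) = [e^(-2t)].
  For a 2×2 Jordan block J_2(-2): exp(t · J_2(-2)) = e^(-2t)·(I + t·N), where N is the 2×2 nilpotent shift.

After assembling e^{tJ} and conjugating by P, we get:

e^{tA} =
  [-2*t*exp(-2*t) + exp(-2*t), t*exp(-2*t), 6*t*exp(-2*t)]
  [-4*t*exp(-2*t), 2*t*exp(-2*t) + exp(-2*t), 12*t*exp(-2*t)]
  [0, 0, exp(-2*t)]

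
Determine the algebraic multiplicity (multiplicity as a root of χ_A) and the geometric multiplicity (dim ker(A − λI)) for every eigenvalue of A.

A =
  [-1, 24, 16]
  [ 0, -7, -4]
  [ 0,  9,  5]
λ = -1: alg = 3, geom = 2

Step 1 — factor the characteristic polynomial to read off the algebraic multiplicities:
  χ_A(x) = (x + 1)^3

Step 2 — compute geometric multiplicities via the rank-nullity identity g(λ) = n − rank(A − λI):
  rank(A − (-1)·I) = 1, so dim ker(A − (-1)·I) = n − 1 = 2

Summary:
  λ = -1: algebraic multiplicity = 3, geometric multiplicity = 2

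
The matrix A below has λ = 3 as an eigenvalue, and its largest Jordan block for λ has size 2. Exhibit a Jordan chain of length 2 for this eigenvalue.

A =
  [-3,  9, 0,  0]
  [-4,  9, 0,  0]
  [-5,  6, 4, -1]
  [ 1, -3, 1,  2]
A Jordan chain for λ = 3 of length 2:
v_1 = (-6, -4, -5, 1)ᵀ
v_2 = (1, 0, 0, 0)ᵀ

Let N = A − (3)·I. We want v_2 with N^2 v_2 = 0 but N^1 v_2 ≠ 0; then v_{j-1} := N · v_j for j = 2, …, 2.

Pick v_2 = (1, 0, 0, 0)ᵀ.
Then v_1 = N · v_2 = (-6, -4, -5, 1)ᵀ.

Sanity check: (A − (3)·I) v_1 = (0, 0, 0, 0)ᵀ = 0. ✓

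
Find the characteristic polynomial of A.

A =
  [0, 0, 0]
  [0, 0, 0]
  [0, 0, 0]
x^3

Expanding det(x·I − A) (e.g. by cofactor expansion or by noting that A is similar to its Jordan form J, which has the same characteristic polynomial as A) gives
  χ_A(x) = x^3
which factors as x^3. The eigenvalues (with algebraic multiplicities) are λ = 0 with multiplicity 3.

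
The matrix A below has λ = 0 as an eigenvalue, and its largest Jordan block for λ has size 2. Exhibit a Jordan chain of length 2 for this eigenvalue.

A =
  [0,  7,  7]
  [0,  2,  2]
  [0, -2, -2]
A Jordan chain for λ = 0 of length 2:
v_1 = (7, 2, -2)ᵀ
v_2 = (0, 1, 0)ᵀ

Let N = A − (0)·I. We want v_2 with N^2 v_2 = 0 but N^1 v_2 ≠ 0; then v_{j-1} := N · v_j for j = 2, …, 2.

Pick v_2 = (0, 1, 0)ᵀ.
Then v_1 = N · v_2 = (7, 2, -2)ᵀ.

Sanity check: (A − (0)·I) v_1 = (0, 0, 0)ᵀ = 0. ✓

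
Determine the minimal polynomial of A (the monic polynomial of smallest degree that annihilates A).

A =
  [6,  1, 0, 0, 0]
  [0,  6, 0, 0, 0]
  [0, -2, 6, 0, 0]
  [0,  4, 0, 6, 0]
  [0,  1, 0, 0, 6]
x^2 - 12*x + 36

The characteristic polynomial is χ_A(x) = (x - 6)^5, so the eigenvalues are known. The minimal polynomial is
  m_A(x) = Π_λ (x − λ)^{k_λ}
where k_λ is the size of the *largest* Jordan block for λ (equivalently, the smallest k with (A − λI)^k v = 0 for every generalised eigenvector v of λ).

  λ = 6: largest Jordan block has size 2, contributing (x − 6)^2

So m_A(x) = (x - 6)^2 = x^2 - 12*x + 36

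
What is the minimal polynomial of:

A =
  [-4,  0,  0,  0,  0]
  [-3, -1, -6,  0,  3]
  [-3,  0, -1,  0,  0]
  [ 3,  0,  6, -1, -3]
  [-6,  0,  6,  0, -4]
x^2 + 5*x + 4

The characteristic polynomial is χ_A(x) = (x + 1)^3*(x + 4)^2, so the eigenvalues are known. The minimal polynomial is
  m_A(x) = Π_λ (x − λ)^{k_λ}
where k_λ is the size of the *largest* Jordan block for λ (equivalently, the smallest k with (A − λI)^k v = 0 for every generalised eigenvector v of λ).

  λ = -4: largest Jordan block has size 1, contributing (x + 4)
  λ = -1: largest Jordan block has size 1, contributing (x + 1)

So m_A(x) = (x + 1)*(x + 4) = x^2 + 5*x + 4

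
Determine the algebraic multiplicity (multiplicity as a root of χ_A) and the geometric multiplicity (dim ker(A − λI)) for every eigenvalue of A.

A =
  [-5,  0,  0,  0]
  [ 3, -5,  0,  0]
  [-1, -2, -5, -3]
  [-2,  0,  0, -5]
λ = -5: alg = 4, geom = 2

Step 1 — factor the characteristic polynomial to read off the algebraic multiplicities:
  χ_A(x) = (x + 5)^4

Step 2 — compute geometric multiplicities via the rank-nullity identity g(λ) = n − rank(A − λI):
  rank(A − (-5)·I) = 2, so dim ker(A − (-5)·I) = n − 2 = 2

Summary:
  λ = -5: algebraic multiplicity = 4, geometric multiplicity = 2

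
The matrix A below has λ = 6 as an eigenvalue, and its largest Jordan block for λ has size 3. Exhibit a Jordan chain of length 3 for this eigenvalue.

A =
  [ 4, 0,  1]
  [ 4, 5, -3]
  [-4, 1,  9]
A Jordan chain for λ = 6 of length 3:
v_1 = (1, -2, 2)ᵀ
v_2 = (0, -1, 1)ᵀ
v_3 = (0, 1, 0)ᵀ

Let N = A − (6)·I. We want v_3 with N^3 v_3 = 0 but N^2 v_3 ≠ 0; then v_{j-1} := N · v_j for j = 3, …, 2.

Pick v_3 = (0, 1, 0)ᵀ.
Then v_2 = N · v_3 = (0, -1, 1)ᵀ.
Then v_1 = N · v_2 = (1, -2, 2)ᵀ.

Sanity check: (A − (6)·I) v_1 = (0, 0, 0)ᵀ = 0. ✓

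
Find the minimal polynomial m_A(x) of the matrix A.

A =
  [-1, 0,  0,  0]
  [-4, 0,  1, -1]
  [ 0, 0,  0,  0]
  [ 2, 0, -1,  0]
x^4 + x^3

The characteristic polynomial is χ_A(x) = x^3*(x + 1), so the eigenvalues are known. The minimal polynomial is
  m_A(x) = Π_λ (x − λ)^{k_λ}
where k_λ is the size of the *largest* Jordan block for λ (equivalently, the smallest k with (A − λI)^k v = 0 for every generalised eigenvector v of λ).

  λ = -1: largest Jordan block has size 1, contributing (x + 1)
  λ = 0: largest Jordan block has size 3, contributing (x − 0)^3

So m_A(x) = x^3*(x + 1) = x^4 + x^3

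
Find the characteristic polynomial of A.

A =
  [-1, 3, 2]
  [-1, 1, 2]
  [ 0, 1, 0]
x^3

Expanding det(x·I − A) (e.g. by cofactor expansion or by noting that A is similar to its Jordan form J, which has the same characteristic polynomial as A) gives
  χ_A(x) = x^3
which factors as x^3. The eigenvalues (with algebraic multiplicities) are λ = 0 with multiplicity 3.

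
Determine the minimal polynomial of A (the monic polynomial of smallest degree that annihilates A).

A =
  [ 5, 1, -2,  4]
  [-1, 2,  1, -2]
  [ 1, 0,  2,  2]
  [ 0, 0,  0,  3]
x^3 - 9*x^2 + 27*x - 27

The characteristic polynomial is χ_A(x) = (x - 3)^4, so the eigenvalues are known. The minimal polynomial is
  m_A(x) = Π_λ (x − λ)^{k_λ}
where k_λ is the size of the *largest* Jordan block for λ (equivalently, the smallest k with (A − λI)^k v = 0 for every generalised eigenvector v of λ).

  λ = 3: largest Jordan block has size 3, contributing (x − 3)^3

So m_A(x) = (x - 3)^3 = x^3 - 9*x^2 + 27*x - 27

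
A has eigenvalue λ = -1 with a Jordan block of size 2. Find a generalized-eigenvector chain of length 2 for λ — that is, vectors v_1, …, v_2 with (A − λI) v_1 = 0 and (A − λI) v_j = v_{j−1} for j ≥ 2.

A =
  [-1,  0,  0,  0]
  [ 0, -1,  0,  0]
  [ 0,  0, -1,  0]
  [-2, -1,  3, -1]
A Jordan chain for λ = -1 of length 2:
v_1 = (0, 0, 0, -2)ᵀ
v_2 = (1, 0, 0, 0)ᵀ

Let N = A − (-1)·I. We want v_2 with N^2 v_2 = 0 but N^1 v_2 ≠ 0; then v_{j-1} := N · v_j for j = 2, …, 2.

Pick v_2 = (1, 0, 0, 0)ᵀ.
Then v_1 = N · v_2 = (0, 0, 0, -2)ᵀ.

Sanity check: (A − (-1)·I) v_1 = (0, 0, 0, 0)ᵀ = 0. ✓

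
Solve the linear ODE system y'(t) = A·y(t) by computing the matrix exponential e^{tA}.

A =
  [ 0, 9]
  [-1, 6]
e^{tA} =
  [-3*t*exp(3*t) + exp(3*t), 9*t*exp(3*t)]
  [-t*exp(3*t), 3*t*exp(3*t) + exp(3*t)]

Strategy: write A = P · J · P⁻¹ where J is a Jordan canonical form, so e^{tA} = P · e^{tJ} · P⁻¹, and e^{tJ} can be computed block-by-block.

A has Jordan form
J =
  [3, 1]
  [0, 3]
(up to reordering of blocks).

Per-block formulas:
  For a 2×2 Jordan block J_2(3): exp(t · J_2(3)) = e^(3t)·(I + t·N), where N is the 2×2 nilpotent shift.

After assembling e^{tJ} and conjugating by P, we get:

e^{tA} =
  [-3*t*exp(3*t) + exp(3*t), 9*t*exp(3*t)]
  [-t*exp(3*t), 3*t*exp(3*t) + exp(3*t)]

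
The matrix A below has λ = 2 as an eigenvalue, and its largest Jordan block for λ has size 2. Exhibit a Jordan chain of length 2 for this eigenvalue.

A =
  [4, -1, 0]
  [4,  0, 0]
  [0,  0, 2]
A Jordan chain for λ = 2 of length 2:
v_1 = (2, 4, 0)ᵀ
v_2 = (1, 0, 0)ᵀ

Let N = A − (2)·I. We want v_2 with N^2 v_2 = 0 but N^1 v_2 ≠ 0; then v_{j-1} := N · v_j for j = 2, …, 2.

Pick v_2 = (1, 0, 0)ᵀ.
Then v_1 = N · v_2 = (2, 4, 0)ᵀ.

Sanity check: (A − (2)·I) v_1 = (0, 0, 0)ᵀ = 0. ✓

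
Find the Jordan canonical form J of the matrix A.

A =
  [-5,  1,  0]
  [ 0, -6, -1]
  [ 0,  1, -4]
J_3(-5)

The characteristic polynomial is
  det(x·I − A) = x^3 + 15*x^2 + 75*x + 125 = (x + 5)^3

Eigenvalues and multiplicities (the geometric multiplicity of λ is n − rank(A − λI), which equals the number of Jordan blocks for λ):
  λ = -5: algebraic multiplicity = 3, geometric multiplicity = 1

Determining the block sizes for each eigenvalue:
  λ = -5: one block (gm = 1), so the single block has size am = 3 → block sizes [3]

Assembling the blocks gives a Jordan form
J =
  [-5,  1,  0]
  [ 0, -5,  1]
  [ 0,  0, -5]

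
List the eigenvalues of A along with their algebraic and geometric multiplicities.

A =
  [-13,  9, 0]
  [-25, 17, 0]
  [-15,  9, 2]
λ = 2: alg = 3, geom = 2

Step 1 — factor the characteristic polynomial to read off the algebraic multiplicities:
  χ_A(x) = (x - 2)^3

Step 2 — compute geometric multiplicities via the rank-nullity identity g(λ) = n − rank(A − λI):
  rank(A − (2)·I) = 1, so dim ker(A − (2)·I) = n − 1 = 2

Summary:
  λ = 2: algebraic multiplicity = 3, geometric multiplicity = 2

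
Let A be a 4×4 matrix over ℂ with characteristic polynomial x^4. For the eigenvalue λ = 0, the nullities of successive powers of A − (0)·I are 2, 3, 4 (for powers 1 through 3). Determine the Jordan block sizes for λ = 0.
Block sizes for λ = 0: [3, 1]

From the dimensions of kernels of powers, the number of Jordan blocks of size at least j is d_j − d_{j−1} where d_j = dim ker(N^j) (with d_0 = 0). Computing the differences gives [2, 1, 1].
The number of blocks of size exactly k is (#blocks of size ≥ k) − (#blocks of size ≥ k + 1), so the partition is: 1 block(s) of size 1, 1 block(s) of size 3.
In nonincreasing order the block sizes are [3, 1].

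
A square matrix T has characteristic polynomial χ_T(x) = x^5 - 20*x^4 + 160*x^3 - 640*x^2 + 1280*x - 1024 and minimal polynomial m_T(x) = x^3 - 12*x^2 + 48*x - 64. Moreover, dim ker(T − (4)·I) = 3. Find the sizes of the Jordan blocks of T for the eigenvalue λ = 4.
Block sizes for λ = 4: [3, 1, 1]

Step 1 — from the characteristic polynomial, algebraic multiplicity of λ = 4 is 5. From dim ker(T − (4)·I) = 3, there are exactly 3 Jordan blocks for λ = 4.
Step 2 — from the minimal polynomial, the factor (x − 4)^3 tells us the largest block for λ = 4 has size 3.
Step 3 — with total size 5, 3 blocks, and largest block 3, the block sizes (in nonincreasing order) are [3, 1, 1].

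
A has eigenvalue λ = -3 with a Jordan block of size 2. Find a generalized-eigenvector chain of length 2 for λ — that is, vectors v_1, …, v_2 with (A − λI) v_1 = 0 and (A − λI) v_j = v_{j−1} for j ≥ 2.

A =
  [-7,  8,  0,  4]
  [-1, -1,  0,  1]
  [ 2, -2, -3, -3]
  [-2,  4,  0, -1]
A Jordan chain for λ = -3 of length 2:
v_1 = (-4, -1, 2, -2)ᵀ
v_2 = (1, 0, 0, 0)ᵀ

Let N = A − (-3)·I. We want v_2 with N^2 v_2 = 0 but N^1 v_2 ≠ 0; then v_{j-1} := N · v_j for j = 2, …, 2.

Pick v_2 = (1, 0, 0, 0)ᵀ.
Then v_1 = N · v_2 = (-4, -1, 2, -2)ᵀ.

Sanity check: (A − (-3)·I) v_1 = (0, 0, 0, 0)ᵀ = 0. ✓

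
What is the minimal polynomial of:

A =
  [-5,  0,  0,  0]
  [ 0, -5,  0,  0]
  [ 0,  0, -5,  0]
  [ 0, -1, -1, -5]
x^2 + 10*x + 25

The characteristic polynomial is χ_A(x) = (x + 5)^4, so the eigenvalues are known. The minimal polynomial is
  m_A(x) = Π_λ (x − λ)^{k_λ}
where k_λ is the size of the *largest* Jordan block for λ (equivalently, the smallest k with (A − λI)^k v = 0 for every generalised eigenvector v of λ).

  λ = -5: largest Jordan block has size 2, contributing (x + 5)^2

So m_A(x) = (x + 5)^2 = x^2 + 10*x + 25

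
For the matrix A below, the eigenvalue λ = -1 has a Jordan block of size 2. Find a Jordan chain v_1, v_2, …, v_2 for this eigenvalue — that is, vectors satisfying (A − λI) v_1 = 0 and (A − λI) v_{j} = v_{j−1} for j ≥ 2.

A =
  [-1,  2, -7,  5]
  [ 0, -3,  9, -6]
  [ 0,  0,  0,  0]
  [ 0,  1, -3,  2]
A Jordan chain for λ = -1 of length 2:
v_1 = (1, 0, 0, 0)ᵀ
v_2 = (0, 3, 0, -1)ᵀ

Let N = A − (-1)·I. We want v_2 with N^2 v_2 = 0 but N^1 v_2 ≠ 0; then v_{j-1} := N · v_j for j = 2, …, 2.

Pick v_2 = (0, 3, 0, -1)ᵀ.
Then v_1 = N · v_2 = (1, 0, 0, 0)ᵀ.

Sanity check: (A − (-1)·I) v_1 = (0, 0, 0, 0)ᵀ = 0. ✓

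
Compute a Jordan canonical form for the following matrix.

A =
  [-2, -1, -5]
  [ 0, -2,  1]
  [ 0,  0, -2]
J_3(-2)

The characteristic polynomial is
  det(x·I − A) = x^3 + 6*x^2 + 12*x + 8 = (x + 2)^3

Eigenvalues and multiplicities (the geometric multiplicity of λ is n − rank(A − λI), which equals the number of Jordan blocks for λ):
  λ = -2: algebraic multiplicity = 3, geometric multiplicity = 1

Determining the block sizes for each eigenvalue:
  λ = -2: one block (gm = 1), so the single block has size am = 3 → block sizes [3]

Assembling the blocks gives a Jordan form
J =
  [-2,  1,  0]
  [ 0, -2,  1]
  [ 0,  0, -2]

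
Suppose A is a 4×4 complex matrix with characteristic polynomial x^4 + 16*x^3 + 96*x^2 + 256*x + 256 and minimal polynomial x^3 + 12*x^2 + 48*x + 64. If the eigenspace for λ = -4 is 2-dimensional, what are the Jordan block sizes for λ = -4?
Block sizes for λ = -4: [3, 1]

Step 1 — from the characteristic polynomial, algebraic multiplicity of λ = -4 is 4. From dim ker(A − (-4)·I) = 2, there are exactly 2 Jordan blocks for λ = -4.
Step 2 — from the minimal polynomial, the factor (x + 4)^3 tells us the largest block for λ = -4 has size 3.
Step 3 — with total size 4, 2 blocks, and largest block 3, the block sizes (in nonincreasing order) are [3, 1].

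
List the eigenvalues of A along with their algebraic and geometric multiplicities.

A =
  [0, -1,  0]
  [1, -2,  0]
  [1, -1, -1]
λ = -1: alg = 3, geom = 2

Step 1 — factor the characteristic polynomial to read off the algebraic multiplicities:
  χ_A(x) = (x + 1)^3

Step 2 — compute geometric multiplicities via the rank-nullity identity g(λ) = n − rank(A − λI):
  rank(A − (-1)·I) = 1, so dim ker(A − (-1)·I) = n − 1 = 2

Summary:
  λ = -1: algebraic multiplicity = 3, geometric multiplicity = 2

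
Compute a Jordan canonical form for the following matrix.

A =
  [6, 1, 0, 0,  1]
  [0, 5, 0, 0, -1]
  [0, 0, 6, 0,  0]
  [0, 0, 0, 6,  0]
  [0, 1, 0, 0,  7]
J_2(6) ⊕ J_1(6) ⊕ J_1(6) ⊕ J_1(6)

The characteristic polynomial is
  det(x·I − A) = x^5 - 30*x^4 + 360*x^3 - 2160*x^2 + 6480*x - 7776 = (x - 6)^5

Eigenvalues and multiplicities (the geometric multiplicity of λ is n − rank(A − λI), which equals the number of Jordan blocks for λ):
  λ = 6: algebraic multiplicity = 5, geometric multiplicity = 4

Determining the block sizes for each eigenvalue:
  λ = 6: 4 blocks summing to 5 forces exactly one block of size 2 and the rest size 1 → block sizes [2, 1, 1, 1]

Assembling the blocks gives a Jordan form
J =
  [6, 1, 0, 0, 0]
  [0, 6, 0, 0, 0]
  [0, 0, 6, 0, 0]
  [0, 0, 0, 6, 0]
  [0, 0, 0, 0, 6]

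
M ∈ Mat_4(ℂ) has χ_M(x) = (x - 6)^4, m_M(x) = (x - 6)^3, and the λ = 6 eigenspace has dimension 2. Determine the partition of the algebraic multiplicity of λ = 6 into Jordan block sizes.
Block sizes for λ = 6: [3, 1]

Step 1 — from the characteristic polynomial, algebraic multiplicity of λ = 6 is 4. From dim ker(M − (6)·I) = 2, there are exactly 2 Jordan blocks for λ = 6.
Step 2 — from the minimal polynomial, the factor (x − 6)^3 tells us the largest block for λ = 6 has size 3.
Step 3 — with total size 4, 2 blocks, and largest block 3, the block sizes (in nonincreasing order) are [3, 1].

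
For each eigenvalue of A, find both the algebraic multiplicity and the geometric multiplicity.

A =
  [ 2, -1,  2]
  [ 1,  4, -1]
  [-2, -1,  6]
λ = 4: alg = 3, geom = 1

Step 1 — factor the characteristic polynomial to read off the algebraic multiplicities:
  χ_A(x) = (x - 4)^3

Step 2 — compute geometric multiplicities via the rank-nullity identity g(λ) = n − rank(A − λI):
  rank(A − (4)·I) = 2, so dim ker(A − (4)·I) = n − 2 = 1

Summary:
  λ = 4: algebraic multiplicity = 3, geometric multiplicity = 1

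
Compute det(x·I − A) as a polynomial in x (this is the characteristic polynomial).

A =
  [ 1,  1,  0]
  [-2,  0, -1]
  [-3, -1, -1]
x^3

Expanding det(x·I − A) (e.g. by cofactor expansion or by noting that A is similar to its Jordan form J, which has the same characteristic polynomial as A) gives
  χ_A(x) = x^3
which factors as x^3. The eigenvalues (with algebraic multiplicities) are λ = 0 with multiplicity 3.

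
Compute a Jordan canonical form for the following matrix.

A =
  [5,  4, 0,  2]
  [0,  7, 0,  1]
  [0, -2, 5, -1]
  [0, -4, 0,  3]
J_2(5) ⊕ J_1(5) ⊕ J_1(5)

The characteristic polynomial is
  det(x·I − A) = x^4 - 20*x^3 + 150*x^2 - 500*x + 625 = (x - 5)^4

Eigenvalues and multiplicities (the geometric multiplicity of λ is n − rank(A − λI), which equals the number of Jordan blocks for λ):
  λ = 5: algebraic multiplicity = 4, geometric multiplicity = 3

Determining the block sizes for each eigenvalue:
  λ = 5: 3 blocks summing to 4 forces exactly one block of size 2 and the rest size 1 → block sizes [2, 1, 1]

Assembling the blocks gives a Jordan form
J =
  [5, 1, 0, 0]
  [0, 5, 0, 0]
  [0, 0, 5, 0]
  [0, 0, 0, 5]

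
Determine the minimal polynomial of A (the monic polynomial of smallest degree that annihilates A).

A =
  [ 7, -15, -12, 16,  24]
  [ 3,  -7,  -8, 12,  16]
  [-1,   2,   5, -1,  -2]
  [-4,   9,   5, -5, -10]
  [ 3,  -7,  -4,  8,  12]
x^4 - 8*x^3 + 16*x^2

The characteristic polynomial is χ_A(x) = x^2*(x - 4)^3, so the eigenvalues are known. The minimal polynomial is
  m_A(x) = Π_λ (x − λ)^{k_λ}
where k_λ is the size of the *largest* Jordan block for λ (equivalently, the smallest k with (A − λI)^k v = 0 for every generalised eigenvector v of λ).

  λ = 0: largest Jordan block has size 2, contributing (x − 0)^2
  λ = 4: largest Jordan block has size 2, contributing (x − 4)^2

So m_A(x) = x^2*(x - 4)^2 = x^4 - 8*x^3 + 16*x^2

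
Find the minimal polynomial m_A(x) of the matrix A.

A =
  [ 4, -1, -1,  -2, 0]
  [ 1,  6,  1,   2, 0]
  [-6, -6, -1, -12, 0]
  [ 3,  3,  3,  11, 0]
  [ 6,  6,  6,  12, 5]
x^2 - 10*x + 25

The characteristic polynomial is χ_A(x) = (x - 5)^5, so the eigenvalues are known. The minimal polynomial is
  m_A(x) = Π_λ (x − λ)^{k_λ}
where k_λ is the size of the *largest* Jordan block for λ (equivalently, the smallest k with (A − λI)^k v = 0 for every generalised eigenvector v of λ).

  λ = 5: largest Jordan block has size 2, contributing (x − 5)^2

So m_A(x) = (x - 5)^2 = x^2 - 10*x + 25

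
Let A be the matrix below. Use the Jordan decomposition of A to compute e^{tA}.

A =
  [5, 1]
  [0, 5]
e^{tA} =
  [exp(5*t), t*exp(5*t)]
  [0, exp(5*t)]

Strategy: write A = P · J · P⁻¹ where J is a Jordan canonical form, so e^{tA} = P · e^{tJ} · P⁻¹, and e^{tJ} can be computed block-by-block.

A has Jordan form
J =
  [5, 1]
  [0, 5]
(up to reordering of blocks).

Per-block formulas:
  For a 2×2 Jordan block J_2(5): exp(t · J_2(5)) = e^(5t)·(I + t·N), where N is the 2×2 nilpotent shift.

After assembling e^{tJ} and conjugating by P, we get:

e^{tA} =
  [exp(5*t), t*exp(5*t)]
  [0, exp(5*t)]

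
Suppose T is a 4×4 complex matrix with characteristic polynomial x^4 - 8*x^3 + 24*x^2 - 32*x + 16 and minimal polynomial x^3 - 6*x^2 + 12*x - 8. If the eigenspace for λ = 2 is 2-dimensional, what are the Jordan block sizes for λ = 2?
Block sizes for λ = 2: [3, 1]

Step 1 — from the characteristic polynomial, algebraic multiplicity of λ = 2 is 4. From dim ker(T − (2)·I) = 2, there are exactly 2 Jordan blocks for λ = 2.
Step 2 — from the minimal polynomial, the factor (x − 2)^3 tells us the largest block for λ = 2 has size 3.
Step 3 — with total size 4, 2 blocks, and largest block 3, the block sizes (in nonincreasing order) are [3, 1].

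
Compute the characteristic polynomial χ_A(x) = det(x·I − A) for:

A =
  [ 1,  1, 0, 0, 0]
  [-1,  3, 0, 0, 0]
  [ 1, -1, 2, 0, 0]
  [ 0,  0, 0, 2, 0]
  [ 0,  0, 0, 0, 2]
x^5 - 10*x^4 + 40*x^3 - 80*x^2 + 80*x - 32

Expanding det(x·I − A) (e.g. by cofactor expansion or by noting that A is similar to its Jordan form J, which has the same characteristic polynomial as A) gives
  χ_A(x) = x^5 - 10*x^4 + 40*x^3 - 80*x^2 + 80*x - 32
which factors as (x - 2)^5. The eigenvalues (with algebraic multiplicities) are λ = 2 with multiplicity 5.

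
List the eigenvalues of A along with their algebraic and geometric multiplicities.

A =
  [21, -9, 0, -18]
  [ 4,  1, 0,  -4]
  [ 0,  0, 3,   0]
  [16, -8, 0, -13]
λ = 3: alg = 4, geom = 3

Step 1 — factor the characteristic polynomial to read off the algebraic multiplicities:
  χ_A(x) = (x - 3)^4

Step 2 — compute geometric multiplicities via the rank-nullity identity g(λ) = n − rank(A − λI):
  rank(A − (3)·I) = 1, so dim ker(A − (3)·I) = n − 1 = 3

Summary:
  λ = 3: algebraic multiplicity = 4, geometric multiplicity = 3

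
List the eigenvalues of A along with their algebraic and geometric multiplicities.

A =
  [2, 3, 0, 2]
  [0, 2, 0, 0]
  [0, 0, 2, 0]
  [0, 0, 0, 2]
λ = 2: alg = 4, geom = 3

Step 1 — factor the characteristic polynomial to read off the algebraic multiplicities:
  χ_A(x) = (x - 2)^4

Step 2 — compute geometric multiplicities via the rank-nullity identity g(λ) = n − rank(A − λI):
  rank(A − (2)·I) = 1, so dim ker(A − (2)·I) = n − 1 = 3

Summary:
  λ = 2: algebraic multiplicity = 4, geometric multiplicity = 3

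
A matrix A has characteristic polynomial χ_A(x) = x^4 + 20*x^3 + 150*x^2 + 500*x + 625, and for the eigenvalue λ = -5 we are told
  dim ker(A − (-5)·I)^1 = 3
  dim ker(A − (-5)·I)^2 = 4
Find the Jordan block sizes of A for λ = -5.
Block sizes for λ = -5: [2, 1, 1]

From the dimensions of kernels of powers, the number of Jordan blocks of size at least j is d_j − d_{j−1} where d_j = dim ker(N^j) (with d_0 = 0). Computing the differences gives [3, 1].
The number of blocks of size exactly k is (#blocks of size ≥ k) − (#blocks of size ≥ k + 1), so the partition is: 2 block(s) of size 1, 1 block(s) of size 2.
In nonincreasing order the block sizes are [2, 1, 1].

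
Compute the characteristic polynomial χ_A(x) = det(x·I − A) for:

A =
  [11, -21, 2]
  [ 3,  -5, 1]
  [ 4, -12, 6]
x^3 - 12*x^2 + 48*x - 64

Expanding det(x·I − A) (e.g. by cofactor expansion or by noting that A is similar to its Jordan form J, which has the same characteristic polynomial as A) gives
  χ_A(x) = x^3 - 12*x^2 + 48*x - 64
which factors as (x - 4)^3. The eigenvalues (with algebraic multiplicities) are λ = 4 with multiplicity 3.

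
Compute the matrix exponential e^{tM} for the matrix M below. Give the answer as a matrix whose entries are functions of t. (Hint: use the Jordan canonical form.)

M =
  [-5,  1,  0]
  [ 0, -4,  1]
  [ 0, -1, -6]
e^{tM} =
  [exp(-5*t), t^2*exp(-5*t)/2 + t*exp(-5*t), t^2*exp(-5*t)/2]
  [0, t*exp(-5*t) + exp(-5*t), t*exp(-5*t)]
  [0, -t*exp(-5*t), -t*exp(-5*t) + exp(-5*t)]

Strategy: write M = P · J · P⁻¹ where J is a Jordan canonical form, so e^{tM} = P · e^{tJ} · P⁻¹, and e^{tJ} can be computed block-by-block.

M has Jordan form
J =
  [-5,  1,  0]
  [ 0, -5,  1]
  [ 0,  0, -5]
(up to reordering of blocks).

Per-block formulas:
  For a 3×3 Jordan block J_3(-5): exp(t · J_3(-5)) = e^(-5t)·(I + t·N + (t^2/2)·N^2), where N is the 3×3 nilpotent shift.

After assembling e^{tJ} and conjugating by P, we get:

e^{tM} =
  [exp(-5*t), t^2*exp(-5*t)/2 + t*exp(-5*t), t^2*exp(-5*t)/2]
  [0, t*exp(-5*t) + exp(-5*t), t*exp(-5*t)]
  [0, -t*exp(-5*t), -t*exp(-5*t) + exp(-5*t)]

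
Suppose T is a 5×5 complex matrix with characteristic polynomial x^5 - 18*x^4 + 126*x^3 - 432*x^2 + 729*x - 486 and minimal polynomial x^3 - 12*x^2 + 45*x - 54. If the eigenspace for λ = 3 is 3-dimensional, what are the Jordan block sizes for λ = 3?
Block sizes for λ = 3: [2, 1, 1]

Step 1 — from the characteristic polynomial, algebraic multiplicity of λ = 3 is 4. From dim ker(T − (3)·I) = 3, there are exactly 3 Jordan blocks for λ = 3.
Step 2 — from the minimal polynomial, the factor (x − 3)^2 tells us the largest block for λ = 3 has size 2.
Step 3 — with total size 4, 3 blocks, and largest block 2, the block sizes (in nonincreasing order) are [2, 1, 1].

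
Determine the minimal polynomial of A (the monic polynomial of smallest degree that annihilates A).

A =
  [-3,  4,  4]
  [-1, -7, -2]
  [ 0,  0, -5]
x^2 + 10*x + 25

The characteristic polynomial is χ_A(x) = (x + 5)^3, so the eigenvalues are known. The minimal polynomial is
  m_A(x) = Π_λ (x − λ)^{k_λ}
where k_λ is the size of the *largest* Jordan block for λ (equivalently, the smallest k with (A − λI)^k v = 0 for every generalised eigenvector v of λ).

  λ = -5: largest Jordan block has size 2, contributing (x + 5)^2

So m_A(x) = (x + 5)^2 = x^2 + 10*x + 25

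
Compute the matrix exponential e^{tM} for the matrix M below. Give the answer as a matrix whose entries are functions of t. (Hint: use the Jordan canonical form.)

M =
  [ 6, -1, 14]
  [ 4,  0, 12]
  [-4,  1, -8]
e^{tM} =
  [-6*t + 7 - 6*exp(-2*t), 3*t - 2 + 2*exp(-2*t), -6*t + 10 - 10*exp(-2*t)]
  [-8*t + 6 - 6*exp(-2*t), 4*t - 1 + 2*exp(-2*t), -8*t + 10 - 10*exp(-2*t)]
  [2*t - 3 + 3*exp(-2*t), -t + 1 - exp(-2*t), 2*t - 4 + 5*exp(-2*t)]

Strategy: write M = P · J · P⁻¹ where J is a Jordan canonical form, so e^{tM} = P · e^{tJ} · P⁻¹, and e^{tJ} can be computed block-by-block.

M has Jordan form
J =
  [-2, 0, 0]
  [ 0, 0, 1]
  [ 0, 0, 0]
(up to reordering of blocks).

Per-block formulas:
  For a 2×2 Jordan block J_2(0): exp(t · J_2(0)) = e^(0t)·(I + t·N), where N is the 2×2 nilpotent shift.
  For a 1×1 block at λ = -2: exp(t · [-2]) = [e^(-2t)].

After assembling e^{tJ} and conjugating by P, we get:

e^{tM} =
  [-6*t + 7 - 6*exp(-2*t), 3*t - 2 + 2*exp(-2*t), -6*t + 10 - 10*exp(-2*t)]
  [-8*t + 6 - 6*exp(-2*t), 4*t - 1 + 2*exp(-2*t), -8*t + 10 - 10*exp(-2*t)]
  [2*t - 3 + 3*exp(-2*t), -t + 1 - exp(-2*t), 2*t - 4 + 5*exp(-2*t)]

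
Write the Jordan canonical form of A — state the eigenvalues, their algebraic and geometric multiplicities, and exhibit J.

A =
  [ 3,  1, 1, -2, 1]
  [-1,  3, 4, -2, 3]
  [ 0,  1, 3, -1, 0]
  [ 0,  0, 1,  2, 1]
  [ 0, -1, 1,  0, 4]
J_3(3) ⊕ J_2(3)

The characteristic polynomial is
  det(x·I − A) = x^5 - 15*x^4 + 90*x^3 - 270*x^2 + 405*x - 243 = (x - 3)^5

Eigenvalues and multiplicities (the geometric multiplicity of λ is n − rank(A − λI), which equals the number of Jordan blocks for λ):
  λ = 3: algebraic multiplicity = 5, geometric multiplicity = 2

Determining the block sizes for each eigenvalue:
  λ = 3: with am = 5 and gm = 2, the partition is not yet determined (e.g. several partitions of 5 into 2 parts exist). Let N = A − (3)·I. Computing rank(N^1) = 3, rank(N^2) = 1, rank(N^3) = 0; the number of blocks of size ≥ j is rank(N^{j−1}) − rank(N^j), giving [2, 2, 1]. So we have 1 block(s) of size 3, 1 block(s) of size 2 → block sizes [3, 2]

Assembling the blocks gives a Jordan form
J =
  [3, 1, 0, 0, 0]
  [0, 3, 1, 0, 0]
  [0, 0, 3, 0, 0]
  [0, 0, 0, 3, 1]
  [0, 0, 0, 0, 3]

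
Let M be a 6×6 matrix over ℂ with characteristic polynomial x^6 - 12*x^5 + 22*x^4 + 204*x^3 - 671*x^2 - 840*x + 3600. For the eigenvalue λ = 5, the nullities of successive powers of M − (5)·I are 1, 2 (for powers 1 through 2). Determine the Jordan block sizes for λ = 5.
Block sizes for λ = 5: [2]

From the dimensions of kernels of powers, the number of Jordan blocks of size at least j is d_j − d_{j−1} where d_j = dim ker(N^j) (with d_0 = 0). Computing the differences gives [1, 1].
The number of blocks of size exactly k is (#blocks of size ≥ k) − (#blocks of size ≥ k + 1), so the partition is: 1 block(s) of size 2.
In nonincreasing order the block sizes are [2].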